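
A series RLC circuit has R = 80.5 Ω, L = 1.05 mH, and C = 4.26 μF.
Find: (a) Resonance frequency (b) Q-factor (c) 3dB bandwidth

Step 1 — Resonance condition Im(Z)=0 gives ω₀ = 1/√(LC).
Step 2 — ω₀ = 1/√(0.00105·4.26e-06) = 1.495e+04 rad/s.
Step 3 — f₀ = ω₀/(2π) = 2380 Hz.
Step 4 — Series Q: Q = ω₀L/R = 1.495e+04·0.00105/80.5 = 0.195.
Step 5 — 3dB bandwidth: Δω = ω₀/Q = 7.667e+04 rad/s; BW = Δω/(2π) = 1.22e+04 Hz.

(a) f₀ = 2380 Hz  (b) Q = 0.195  (c) BW = 1.22e+04 Hz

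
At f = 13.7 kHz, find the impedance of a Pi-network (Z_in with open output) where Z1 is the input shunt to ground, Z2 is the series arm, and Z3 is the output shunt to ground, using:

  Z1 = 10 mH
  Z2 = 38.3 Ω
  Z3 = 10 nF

Step 1 — Angular frequency: ω = 2π·f = 2π·1.37e+04 = 8.608e+04 rad/s.
Step 2 — Component impedances:
  Z1: Z = jωL = j·8.608e+04·0.01 = 0 + j860.8 Ω
  Z2: Z = R = 38.3 Ω
  Z3: Z = 1/(jωC) = -j/(ω·C) = 0 - j1162 Ω
Step 3 — With open output, the series arm Z2 and the output shunt Z3 appear in series to ground: Z2 + Z3 = 38.3 - j1162 Ω.
Step 4 — Parallel with input shunt Z1: Z_in = Z1 || (Z2 + Z3) = 308.4 + j3284 Ω = 3298∠84.6° Ω.

Z = 308.4 + j3284 Ω = 3298∠84.6° Ω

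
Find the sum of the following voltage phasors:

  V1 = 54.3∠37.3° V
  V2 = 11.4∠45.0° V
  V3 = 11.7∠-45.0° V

Step 1 — Convert each phasor to rectangular form:
  V1 = 54.3·(cos(37.3°) + j·sin(37.3°)) = 43.19 + j32.91 V
  V2 = 11.4·(cos(45.0°) + j·sin(45.0°)) = 8.061 + j8.061 V
  V3 = 11.7·(cos(-45.0°) + j·sin(-45.0°)) = 8.273 - j8.273 V
Step 2 — Sum components: V_total = 59.53 + j32.69 V.
Step 3 — Convert to polar: |V_total| = 67.92 V, ∠V_total = 28.8°.

V_total = 67.92∠28.8° V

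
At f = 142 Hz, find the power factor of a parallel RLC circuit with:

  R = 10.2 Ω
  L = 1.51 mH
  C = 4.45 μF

Step 1 — Angular frequency: ω = 2π·f = 2π·142 = 892.2 rad/s.
Step 2 — Component impedances:
  R: Z = R = 10.2 Ω
  L: Z = jωL = j·892.2·0.00151 = 0 + j1.347 Ω
  C: Z = 1/(jωC) = -j/(ω·C) = 0 - j251.9 Ω
Step 3 — Parallel combination: 1/Z_total = 1/R + 1/L + 1/C; Z_total = 0.1767 + j1.331 Ω = 1.343∠82.4° Ω.
Step 4 — Power factor: PF = cos(φ) = Re(Z)/|Z| = 0.1767/1.343 = 0.1316.
Step 5 — Type: Im(Z) = 1.331 ⇒ lagging (phase φ = 82.4°).

PF = 0.1316 (lagging, φ = 82.4°)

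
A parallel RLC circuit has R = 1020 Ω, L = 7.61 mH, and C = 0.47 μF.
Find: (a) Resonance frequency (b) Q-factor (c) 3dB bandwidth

Step 1 — Resonance: ω₀ = 1/√(LC) = 1/√(0.00761·4.7e-07) = 1.672e+04 rad/s.
Step 2 — f₀ = ω₀/(2π) = 2661 Hz.
Step 3 — Parallel Q: Q = R/(ω₀L) = 1020/(1.672e+04·0.00761) = 8.016.
Step 4 — Bandwidth: Δω = ω₀/Q = 2086 rad/s; BW = Δω/(2π) = 332 Hz.

(a) f₀ = 2661 Hz  (b) Q = 8.016  (c) BW = 332 Hz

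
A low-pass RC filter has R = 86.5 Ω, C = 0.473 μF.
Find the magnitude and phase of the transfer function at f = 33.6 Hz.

Step 1 — Angular frequency: ω = 2π·33.6 = 211.1 rad/s.
Step 2 — Transfer function: H(jω) = 1/(1 + jωRC).
Step 3 — Denominator: 1 + jωRC = 1 + j·211.1·86.5·4.73e-07 = 1 + j0.008638.
Step 4 — H = 0.9999 - j0.008637.
Step 5 — Magnitude: |H| = 1 (-0.0 dB); phase: φ = -0.5°.

|H| = 1 (-0.0 dB), φ = -0.5°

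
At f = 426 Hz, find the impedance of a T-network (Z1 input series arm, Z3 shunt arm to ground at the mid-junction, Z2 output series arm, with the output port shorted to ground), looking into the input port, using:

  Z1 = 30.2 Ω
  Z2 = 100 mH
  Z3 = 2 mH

Step 1 — Angular frequency: ω = 2π·f = 2π·426 = 2677 rad/s.
Step 2 — Component impedances:
  Z1: Z = R = 30.2 Ω
  Z2: Z = jωL = j·2677·0.1 = 0 + j267.7 Ω
  Z3: Z = jωL = j·2677·0.002 = 0 + j5.353 Ω
Step 3 — With the output port shorted to ground, the output series arm Z2 runs from the junction to ground; the shunt arm Z3 also runs from the junction to ground. They appear in parallel: Z3 || Z2 = 0 + j5.248 Ω.
Step 4 — Series with input arm Z1: Z_in = Z1 + (Z3 || Z2) = 30.2 + j5.248 Ω = 30.65∠9.9° Ω.

Z = 30.2 + j5.248 Ω = 30.65∠9.9° Ω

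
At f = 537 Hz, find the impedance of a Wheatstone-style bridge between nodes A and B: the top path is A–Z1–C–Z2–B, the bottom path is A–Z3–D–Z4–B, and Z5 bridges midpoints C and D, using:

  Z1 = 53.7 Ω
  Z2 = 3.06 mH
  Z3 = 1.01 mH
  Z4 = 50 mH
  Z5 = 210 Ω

Step 1 — Angular frequency: ω = 2π·f = 2π·537 = 3374 rad/s.
Step 2 — Component impedances:
  Z1: Z = R = 53.7 Ω
  Z2: Z = jωL = j·3374·0.00306 = 0 + j10.32 Ω
  Z3: Z = jωL = j·3374·0.00101 = 0 + j3.408 Ω
  Z4: Z = jωL = j·3374·0.05 = 0 + j168.7 Ω
  Z5: Z = R = 210 Ω
Step 3 — Bridge requires nodal analysis (the Z5 bridge couples midpoints C and D, so the two paths cannot be reduced to a simple series/parallel combination). Setting node B to ground and injecting 1 A at node A, the 3-node admittance system at A, C, D solves to V_A = Z_AB = 36.26 + j18.49 Ω = 40.7∠27.0° Ω.

Z = 36.26 + j18.49 Ω = 40.7∠27.0° Ω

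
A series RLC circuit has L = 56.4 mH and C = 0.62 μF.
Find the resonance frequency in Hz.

Step 1 — Resonance condition Im(Z)=0 gives ω₀ = 1/√(LC).
Step 2 — ω₀ = 1/√(0.0564·6.2e-07) = 5348 rad/s.
Step 3 — f₀ = ω₀/(2π) = 851.1 Hz.

f₀ = 851.1 Hz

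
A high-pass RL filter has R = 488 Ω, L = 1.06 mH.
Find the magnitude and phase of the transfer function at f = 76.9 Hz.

Step 1 — Angular frequency: ω = 2π·76.9 = 483.2 rad/s.
Step 2 — Transfer function: H(jω) = jωL/(R + jωL).
Step 3 — Numerator jωL = j·0.5122; denominator R + jωL = 488 + j0.5122.
Step 4 — H = 1.101e-06 + j0.00105.
Step 5 — Magnitude: |H| = 0.00105 (-59.6 dB); phase: φ = 89.9°.

|H| = 0.00105 (-59.6 dB), φ = 89.9°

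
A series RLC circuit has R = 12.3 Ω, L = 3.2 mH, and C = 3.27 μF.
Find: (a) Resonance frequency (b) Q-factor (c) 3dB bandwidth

Step 1 — Resonance condition Im(Z)=0 gives ω₀ = 1/√(LC).
Step 2 — ω₀ = 1/√(0.0032·3.27e-06) = 9776 rad/s.
Step 3 — f₀ = ω₀/(2π) = 1556 Hz.
Step 4 — Series Q: Q = ω₀L/R = 9776·0.0032/12.3 = 2.543.
Step 5 — 3dB bandwidth: Δω = ω₀/Q = 3844 rad/s; BW = Δω/(2π) = 611.8 Hz.

(a) f₀ = 1556 Hz  (b) Q = 2.543  (c) BW = 611.8 Hz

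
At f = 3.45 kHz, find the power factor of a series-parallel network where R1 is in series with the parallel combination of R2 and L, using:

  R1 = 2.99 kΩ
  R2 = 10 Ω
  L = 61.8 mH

Step 1 — Angular frequency: ω = 2π·f = 2π·3450 = 2.168e+04 rad/s.
Step 2 — Component impedances:
  R1: Z = R = 2990 Ω
  R2: Z = R = 10 Ω
  L: Z = jωL = j·2.168e+04·0.0618 = 0 + j1340 Ω
Step 3 — Parallel branch: R2 || L = 1/(1/R2 + 1/L) = 9.999 + j0.07464 Ω.
Step 4 — Series with R1: Z_total = R1 + (R2 || L) = 3000 + j0.07464 Ω = 3000∠0.0° Ω.
Step 5 — Power factor: PF = cos(φ) = Re(Z)/|Z| = 3000/3000 = 1.
Step 6 — Type: Im(Z) = 0.07464 ⇒ lagging (phase φ = 0.0°).

PF = 1 (lagging, φ = 0.0°)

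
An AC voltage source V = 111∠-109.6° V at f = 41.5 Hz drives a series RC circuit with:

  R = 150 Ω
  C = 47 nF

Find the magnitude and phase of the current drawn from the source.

Step 1 — Angular frequency: ω = 2π·f = 2π·41.5 = 260.8 rad/s.
Step 2 — Component impedances:
  R: Z = R = 150 Ω
  C: Z = 1/(jωC) = -j/(ω·C) = 0 - j8.16e+04 Ω
Step 3 — Series combination: Z_total = R + C = 150 - j8.16e+04 Ω = 8.16e+04∠-89.9° Ω.
Step 4 — Source phasor: V = 111∠-109.6° V = -37.24 - j104.6 V.
Step 5 — Ohm's law: I = V / Z_total = (-37.24 - j104.6) / (150 - j8.16e+04) = 0.001281 - j0.0004587 A.
Step 6 — Convert to polar: |I| = 0.00136 A, ∠I = -19.7°.

I = 0.00136∠-19.7° A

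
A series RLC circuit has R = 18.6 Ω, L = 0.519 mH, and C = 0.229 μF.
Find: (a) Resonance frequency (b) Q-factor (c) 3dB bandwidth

Step 1 — Resonance: ω₀ = 1/√(LC) = 1/√(0.000519·2.29e-07) = 9.173e+04 rad/s.
Step 2 — f₀ = ω₀/(2π) = 1.46e+04 Hz.
Step 3 — Series Q: Q = ω₀L/R = 9.173e+04·0.000519/18.6 = 2.559.
Step 4 — Bandwidth: Δω = ω₀/Q = 3.584e+04 rad/s; BW = Δω/(2π) = 5704 Hz.

(a) f₀ = 1.46e+04 Hz  (b) Q = 2.559  (c) BW = 5704 Hz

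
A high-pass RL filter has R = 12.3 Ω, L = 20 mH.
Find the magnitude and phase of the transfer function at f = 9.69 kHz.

Step 1 — Angular frequency: ω = 2π·9690 = 6.088e+04 rad/s.
Step 2 — Transfer function: H(jω) = jωL/(R + jωL).
Step 3 — Numerator jωL = j·1218; denominator R + jωL = 12.3 + j1218.
Step 4 — H = 0.9999 + j0.0101.
Step 5 — Magnitude: |H| = 0.9999 (-0.0 dB); phase: φ = 0.6°.

|H| = 0.9999 (-0.0 dB), φ = 0.6°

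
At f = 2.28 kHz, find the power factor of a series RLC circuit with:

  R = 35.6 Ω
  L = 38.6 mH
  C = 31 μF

Step 1 — Angular frequency: ω = 2π·f = 2π·2280 = 1.433e+04 rad/s.
Step 2 — Component impedances:
  R: Z = R = 35.6 Ω
  L: Z = jωL = j·1.433e+04·0.0386 = 0 + j553 Ω
  C: Z = 1/(jωC) = -j/(ω·C) = 0 - j2.252 Ω
Step 3 — Series combination: Z_total = R + L + C = 35.6 + j550.7 Ω = 551.9∠86.3° Ω.
Step 4 — Power factor: PF = cos(φ) = Re(Z)/|Z| = 35.6/551.87 = 0.06451.
Step 5 — Type: Im(Z) = 550.7 ⇒ lagging (phase φ = 86.3°).

PF = 0.06451 (lagging, φ = 86.3°)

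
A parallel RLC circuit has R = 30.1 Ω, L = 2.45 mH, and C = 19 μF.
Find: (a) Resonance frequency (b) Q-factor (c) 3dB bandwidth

Step 1 — Resonance: ω₀ = 1/√(LC) = 1/√(0.00245·1.9e-05) = 4635 rad/s.
Step 2 — f₀ = ω₀/(2π) = 737.7 Hz.
Step 3 — Parallel Q: Q = R/(ω₀L) = 30.1/(4635·0.00245) = 2.651.
Step 4 — Bandwidth: Δω = ω₀/Q = 1749 rad/s; BW = Δω/(2π) = 278.3 Hz.

(a) f₀ = 737.7 Hz  (b) Q = 2.651  (c) BW = 278.3 Hz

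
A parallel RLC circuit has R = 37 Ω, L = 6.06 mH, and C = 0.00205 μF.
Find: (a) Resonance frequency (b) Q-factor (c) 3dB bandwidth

Step 1 — Resonance: ω₀ = 1/√(LC) = 1/√(0.00606·2.05e-09) = 2.837e+05 rad/s.
Step 2 — f₀ = ω₀/(2π) = 4.516e+04 Hz.
Step 3 — Parallel Q: Q = R/(ω₀L) = 37/(2.837e+05·0.00606) = 0.02152.
Step 4 — Bandwidth: Δω = ω₀/Q = 1.318e+07 rad/s; BW = Δω/(2π) = 2.098e+06 Hz.

(a) f₀ = 4.516e+04 Hz  (b) Q = 0.02152  (c) BW = 2.098e+06 Hz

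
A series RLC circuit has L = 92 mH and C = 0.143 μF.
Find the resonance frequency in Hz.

Step 1 — Resonance condition Im(Z)=0 gives ω₀ = 1/√(LC).
Step 2 — ω₀ = 1/√(0.092·1.43e-07) = 8718 rad/s.
Step 3 — f₀ = ω₀/(2π) = 1388 Hz.

f₀ = 1388 Hz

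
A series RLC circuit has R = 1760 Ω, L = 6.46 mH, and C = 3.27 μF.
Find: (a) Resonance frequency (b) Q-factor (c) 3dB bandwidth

Step 1 — Resonance condition Im(Z)=0 gives ω₀ = 1/√(LC).
Step 2 — ω₀ = 1/√(0.00646·3.27e-06) = 6880 rad/s.
Step 3 — f₀ = ω₀/(2π) = 1095 Hz.
Step 4 — Series Q: Q = ω₀L/R = 6880·0.00646/1760 = 0.02525.
Step 5 — 3dB bandwidth: Δω = ω₀/Q = 2.724e+05 rad/s; BW = Δω/(2π) = 4.336e+04 Hz.

(a) f₀ = 1095 Hz  (b) Q = 0.02525  (c) BW = 4.336e+04 Hz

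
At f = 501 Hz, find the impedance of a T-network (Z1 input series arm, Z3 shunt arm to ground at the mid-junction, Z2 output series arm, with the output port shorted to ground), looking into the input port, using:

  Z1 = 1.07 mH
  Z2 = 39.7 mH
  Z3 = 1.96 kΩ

Step 1 — Angular frequency: ω = 2π·f = 2π·501 = 3148 rad/s.
Step 2 — Component impedances:
  Z1: Z = jωL = j·3148·0.00107 = 0 + j3.368 Ω
  Z2: Z = jωL = j·3148·0.0397 = 0 + j125 Ω
  Z3: Z = R = 1960 Ω
Step 3 — With the output port shorted to ground, the output series arm Z2 runs from the junction to ground; the shunt arm Z3 also runs from the junction to ground. They appear in parallel: Z3 || Z2 = 7.936 + j124.5 Ω.
Step 4 — Series with input arm Z1: Z_in = Z1 + (Z3 || Z2) = 7.936 + j127.8 Ω = 128.1∠86.4° Ω.

Z = 7.936 + j127.8 Ω = 128.1∠86.4° Ω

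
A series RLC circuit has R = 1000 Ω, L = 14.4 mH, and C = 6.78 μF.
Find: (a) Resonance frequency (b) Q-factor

Step 1 — Resonance condition Im(Z)=0 gives ω₀ = 1/√(LC).
Step 2 — ω₀ = 1/√(0.0144·6.78e-06) = 3200 rad/s.
Step 3 — f₀ = ω₀/(2π) = 509.4 Hz.
Step 4 — Series Q: Q = ω₀L/R = 3200·0.0144/1000 = 0.04609.

(a) f₀ = 509.4 Hz  (b) Q = 0.04609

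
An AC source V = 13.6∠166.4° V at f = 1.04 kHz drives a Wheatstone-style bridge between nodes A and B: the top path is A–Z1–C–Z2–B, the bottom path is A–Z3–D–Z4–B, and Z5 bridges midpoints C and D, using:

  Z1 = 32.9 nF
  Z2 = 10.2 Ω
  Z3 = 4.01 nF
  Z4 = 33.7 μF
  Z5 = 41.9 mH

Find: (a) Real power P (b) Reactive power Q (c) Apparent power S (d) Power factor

Step 1 — Angular frequency: ω = 2π·f = 2π·1040 = 6535 rad/s.
Step 2 — Component impedances:
  Z1: Z = 1/(jωC) = -j/(ω·C) = 0 - j4651 Ω
  Z2: Z = R = 10.2 Ω
  Z3: Z = 1/(jωC) = -j/(ω·C) = 0 - j3.816e+04 Ω
  Z4: Z = 1/(jωC) = -j/(ω·C) = 0 - j4.541 Ω
  Z5: Z = jωL = j·6535·0.0419 = 0 + j273.8 Ω
Step 3 — Bridge requires nodal analysis (the Z5 bridge couples midpoints C and D, so the two paths cannot be reduced to a simple series/parallel combination). Setting node B to ground and injecting 1 A at node A, the 3-node admittance system at A, C, D solves to V_A = Z_AB = 8.06 - j4146 Ω = 4146∠-89.9° Ω.
Step 4 — Source phasor: V = 13.6∠166.4° V = -13.22 + j3.198 V.
Step 5 — Current: I = V / Z = -0.0007775 - j0.003187 A = 0.00328∠-103.7° A.
Step 6 — Complex power: S = V·I* = 8.673e-05 - j0.04461 VA.
Step 7 — Real power: P = Re(S) = 8.673e-05 W.
Step 8 — Reactive power: Q = Im(S) = -0.04461 VAR.
Step 9 — Apparent power: |S| = 0.04461 VA.
Step 10 — Power factor: PF = P/|S| = 0.001944 (leading).

(a) P = 8.673e-05 W  (b) Q = -0.04461 VAR  (c) S = 0.04461 VA  (d) PF = 0.001944 (leading)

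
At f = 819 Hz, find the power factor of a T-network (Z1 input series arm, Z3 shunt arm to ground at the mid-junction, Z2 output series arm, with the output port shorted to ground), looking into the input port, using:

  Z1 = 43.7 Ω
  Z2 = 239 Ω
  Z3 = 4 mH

Step 1 — Angular frequency: ω = 2π·f = 2π·819 = 5146 rad/s.
Step 2 — Component impedances:
  Z1: Z = R = 43.7 Ω
  Z2: Z = R = 239 Ω
  Z3: Z = jωL = j·5146·0.004 = 0 + j20.58 Ω
Step 3 — With the output port shorted to ground, the output series arm Z2 runs from the junction to ground; the shunt arm Z3 also runs from the junction to ground. They appear in parallel: Z3 || Z2 = 1.76 + j20.43 Ω.
Step 4 — Series with input arm Z1: Z_in = Z1 + (Z3 || Z2) = 45.46 + j20.43 Ω = 49.84∠24.2° Ω.
Step 5 — Power factor: PF = cos(φ) = Re(Z)/|Z| = 45.46/49.84 = 0.9121.
Step 6 — Type: Im(Z) = 20.43 ⇒ lagging (phase φ = 24.2°).

PF = 0.9121 (lagging, φ = 24.2°)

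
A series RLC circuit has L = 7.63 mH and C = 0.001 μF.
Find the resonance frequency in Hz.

Step 1 — Resonance condition Im(Z)=0 gives ω₀ = 1/√(LC).
Step 2 — ω₀ = 1/√(0.00763·1e-09) = 3.62e+05 rad/s.
Step 3 — f₀ = ω₀/(2π) = 5.762e+04 Hz.

f₀ = 5.762e+04 Hz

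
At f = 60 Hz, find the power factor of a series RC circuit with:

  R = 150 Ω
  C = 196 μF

Step 1 — Angular frequency: ω = 2π·f = 2π·60 = 377 rad/s.
Step 2 — Component impedances:
  R: Z = R = 150 Ω
  C: Z = 1/(jωC) = -j/(ω·C) = 0 - j13.53 Ω
Step 3 — Series combination: Z_total = R + C = 150 - j13.53 Ω = 150.6∠-5.2° Ω.
Step 4 — Power factor: PF = cos(φ) = Re(Z)/|Z| = 150/150.6 = 0.996.
Step 5 — Type: Im(Z) = -13.53 ⇒ leading (phase φ = -5.2°).

PF = 0.996 (leading, φ = -5.2°)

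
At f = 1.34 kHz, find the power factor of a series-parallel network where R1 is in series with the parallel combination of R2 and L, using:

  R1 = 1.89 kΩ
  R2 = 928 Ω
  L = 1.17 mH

Step 1 — Angular frequency: ω = 2π·f = 2π·1340 = 8419 rad/s.
Step 2 — Component impedances:
  R1: Z = R = 1890 Ω
  R2: Z = R = 928 Ω
  L: Z = jωL = j·8419·0.00117 = 0 + j9.851 Ω
Step 3 — Parallel branch: R2 || L = 1/(1/R2 + 1/L) = 0.1046 + j9.85 Ω.
Step 4 — Series with R1: Z_total = R1 + (R2 || L) = 1890 + j9.85 Ω = 1890∠0.3° Ω.
Step 5 — Power factor: PF = cos(φ) = Re(Z)/|Z| = 1890/1890 = 1.
Step 6 — Type: Im(Z) = 9.85 ⇒ lagging (phase φ = 0.3°).

PF = 1 (lagging, φ = 0.3°)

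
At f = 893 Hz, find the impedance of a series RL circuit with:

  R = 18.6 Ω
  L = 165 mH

Step 1 — Angular frequency: ω = 2π·f = 2π·893 = 5611 rad/s.
Step 2 — Component impedances:
  R: Z = R = 18.6 Ω
  L: Z = jωL = j·5611·0.165 = 0 + j925.8 Ω
Step 3 — Series combination: Z_total = R + L = 18.6 + j925.8 Ω = 926∠88.8° Ω.

Z = 18.6 + j925.8 Ω = 926∠88.8° Ω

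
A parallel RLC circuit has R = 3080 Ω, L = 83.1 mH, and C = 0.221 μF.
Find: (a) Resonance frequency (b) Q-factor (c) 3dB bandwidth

Step 1 — Resonance: ω₀ = 1/√(LC) = 1/√(0.0831·2.21e-07) = 7379 rad/s.
Step 2 — f₀ = ω₀/(2π) = 1174 Hz.
Step 3 — Parallel Q: Q = R/(ω₀L) = 3080/(7379·0.0831) = 5.023.
Step 4 — Bandwidth: Δω = ω₀/Q = 1469 rad/s; BW = Δω/(2π) = 233.8 Hz.

(a) f₀ = 1174 Hz  (b) Q = 5.023  (c) BW = 233.8 Hz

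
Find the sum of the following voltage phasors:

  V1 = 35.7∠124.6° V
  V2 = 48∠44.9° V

Step 1 — Convert each phasor to rectangular form:
  V1 = 35.7·(cos(124.6°) + j·sin(124.6°)) = -20.27 + j29.39 V
  V2 = 48·(cos(44.9°) + j·sin(44.9°)) = 34 + j33.88 V
Step 2 — Sum components: V_total = 13.73 + j63.27 V.
Step 3 — Convert to polar: |V_total| = 64.74 V, ∠V_total = 77.8°.

V_total = 64.74∠77.8° V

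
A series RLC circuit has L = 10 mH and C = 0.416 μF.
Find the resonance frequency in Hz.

Step 1 — Resonance condition Im(Z)=0 gives ω₀ = 1/√(LC).
Step 2 — ω₀ = 1/√(0.01·4.16e-07) = 1.55e+04 rad/s.
Step 3 — f₀ = ω₀/(2π) = 2468 Hz.

f₀ = 2468 Hz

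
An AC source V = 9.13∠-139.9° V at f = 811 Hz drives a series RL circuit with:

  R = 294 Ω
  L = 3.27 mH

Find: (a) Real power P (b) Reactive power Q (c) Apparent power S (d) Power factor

Step 1 — Angular frequency: ω = 2π·f = 2π·811 = 5096 rad/s.
Step 2 — Component impedances:
  R: Z = R = 294 Ω
  L: Z = jωL = j·5096·0.00327 = 0 + j16.66 Ω
Step 3 — Series combination: Z_total = R + L = 294 + j16.66 Ω = 294.5∠3.2° Ω.
Step 4 — Source phasor: V = 9.13∠-139.9° V = -6.984 - j5.881 V.
Step 5 — Current: I = V / Z = -0.02481 - j0.0186 A = 0.031∠-143.1° A.
Step 6 — Complex power: S = V·I* = 0.2826 + j0.01602 VA.
Step 7 — Real power: P = Re(S) = 0.2826 W.
Step 8 — Reactive power: Q = Im(S) = 0.01602 VAR.
Step 9 — Apparent power: |S| = 0.2831 VA.
Step 10 — Power factor: PF = P/|S| = 0.9984 (lagging).

(a) P = 0.2826 W  (b) Q = 0.01602 VAR  (c) S = 0.2831 VA  (d) PF = 0.9984 (lagging)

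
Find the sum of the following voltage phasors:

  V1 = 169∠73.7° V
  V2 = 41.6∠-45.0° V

Step 1 — Convert each phasor to rectangular form:
  V1 = 169·(cos(73.7°) + j·sin(73.7°)) = 47.43 + j162.2 V
  V2 = 41.6·(cos(-45.0°) + j·sin(-45.0°)) = 29.42 - j29.42 V
Step 2 — Sum components: V_total = 76.85 + j132.8 V.
Step 3 — Convert to polar: |V_total| = 153.4 V, ∠V_total = 59.9°.

V_total = 153.4∠59.9° V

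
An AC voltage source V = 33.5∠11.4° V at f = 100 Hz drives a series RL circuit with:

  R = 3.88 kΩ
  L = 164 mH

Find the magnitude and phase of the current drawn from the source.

Step 1 — Angular frequency: ω = 2π·f = 2π·100 = 628.3 rad/s.
Step 2 — Component impedances:
  R: Z = R = 3880 Ω
  L: Z = jωL = j·628.3·0.164 = 0 + j103 Ω
Step 3 — Series combination: Z_total = R + L = 3880 + j103 Ω = 3881∠1.5° Ω.
Step 4 — Source phasor: V = 33.5∠11.4° V = 32.84 + j6.622 V.
Step 5 — Ohm's law: I = V / Z_total = (32.84 + j6.622) / (3880 + j103) = 0.008503 + j0.001481 A.
Step 6 — Convert to polar: |I| = 0.008631 A, ∠I = 9.9°.

I = 0.008631∠9.9° A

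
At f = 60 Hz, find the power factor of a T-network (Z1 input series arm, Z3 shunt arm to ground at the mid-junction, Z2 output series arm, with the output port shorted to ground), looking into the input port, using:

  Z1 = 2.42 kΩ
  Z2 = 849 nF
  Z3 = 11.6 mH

Step 1 — Angular frequency: ω = 2π·f = 2π·60 = 377 rad/s.
Step 2 — Component impedances:
  Z1: Z = R = 2420 Ω
  Z2: Z = 1/(jωC) = -j/(ω·C) = 0 - j3124 Ω
  Z3: Z = jωL = j·377·0.0116 = 0 + j4.373 Ω
Step 3 — With the output port shorted to ground, the output series arm Z2 runs from the junction to ground; the shunt arm Z3 also runs from the junction to ground. They appear in parallel: Z3 || Z2 = 0 + j4.379 Ω.
Step 4 — Series with input arm Z1: Z_in = Z1 + (Z3 || Z2) = 2420 + j4.379 Ω = 2420∠0.1° Ω.
Step 5 — Power factor: PF = cos(φ) = Re(Z)/|Z| = 2420/2420 = 1.
Step 6 — Type: Im(Z) = 4.379 ⇒ lagging (phase φ = 0.1°).

PF = 1 (lagging, φ = 0.1°)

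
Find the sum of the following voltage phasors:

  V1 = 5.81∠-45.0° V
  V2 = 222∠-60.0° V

Step 1 — Convert each phasor to rectangular form:
  V1 = 5.81·(cos(-45.0°) + j·sin(-45.0°)) = 4.108 - j4.108 V
  V2 = 222·(cos(-60.0°) + j·sin(-60.0°)) = 111 - j192.3 V
Step 2 — Sum components: V_total = 115.1 - j196.4 V.
Step 3 — Convert to polar: |V_total| = 227.6 V, ∠V_total = -59.6°.

V_total = 227.6∠-59.6° V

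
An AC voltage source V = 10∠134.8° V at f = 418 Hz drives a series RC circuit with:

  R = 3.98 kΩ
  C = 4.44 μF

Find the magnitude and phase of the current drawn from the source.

Step 1 — Angular frequency: ω = 2π·f = 2π·418 = 2626 rad/s.
Step 2 — Component impedances:
  R: Z = R = 3980 Ω
  C: Z = 1/(jωC) = -j/(ω·C) = 0 - j85.76 Ω
Step 3 — Series combination: Z_total = R + C = 3980 - j85.76 Ω = 3981∠-1.2° Ω.
Step 4 — Source phasor: V = 10∠134.8° V = -7.046 + j7.096 V.
Step 5 — Ohm's law: I = V / Z_total = (-7.046 + j7.096) / (3980 - j85.76) = -0.001808 + j0.001744 A.
Step 6 — Convert to polar: |I| = 0.002512 A, ∠I = 136.0°.

I = 0.002512∠136.0° A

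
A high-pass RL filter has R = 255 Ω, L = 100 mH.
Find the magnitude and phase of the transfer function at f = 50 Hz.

Step 1 — Angular frequency: ω = 2π·50 = 314.2 rad/s.
Step 2 — Transfer function: H(jω) = jωL/(R + jωL).
Step 3 — Numerator jωL = j·31.42; denominator R + jωL = 255 + j31.42.
Step 4 — H = 0.01495 + j0.1214.
Step 5 — Magnitude: |H| = 0.1223 (-18.3 dB); phase: φ = 83.0°.

|H| = 0.1223 (-18.3 dB), φ = 83.0°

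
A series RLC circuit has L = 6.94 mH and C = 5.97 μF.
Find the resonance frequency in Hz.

Step 1 — Resonance condition Im(Z)=0 gives ω₀ = 1/√(LC).
Step 2 — ω₀ = 1/√(0.00694·5.97e-06) = 4913 rad/s.
Step 3 — f₀ = ω₀/(2π) = 781.9 Hz.

f₀ = 781.9 Hz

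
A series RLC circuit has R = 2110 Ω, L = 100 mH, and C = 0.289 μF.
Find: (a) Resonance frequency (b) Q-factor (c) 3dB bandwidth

Step 1 — Resonance: ω₀ = 1/√(LC) = 1/√(0.1·2.89e-07) = 5882 rad/s.
Step 2 — f₀ = ω₀/(2π) = 936.2 Hz.
Step 3 — Series Q: Q = ω₀L/R = 5882·0.1/2110 = 0.2788.
Step 4 — Bandwidth: Δω = ω₀/Q = 2.11e+04 rad/s; BW = Δω/(2π) = 3358 Hz.

(a) f₀ = 936.2 Hz  (b) Q = 0.2788  (c) BW = 3358 Hz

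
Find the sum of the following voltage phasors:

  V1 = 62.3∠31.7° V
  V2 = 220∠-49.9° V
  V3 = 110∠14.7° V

Step 1 — Convert each phasor to rectangular form:
  V1 = 62.3·(cos(31.7°) + j·sin(31.7°)) = 53.01 + j32.74 V
  V2 = 220·(cos(-49.9°) + j·sin(-49.9°)) = 141.7 - j168.3 V
  V3 = 110·(cos(14.7°) + j·sin(14.7°)) = 106.4 + j27.91 V
Step 2 — Sum components: V_total = 301.1 - j107.6 V.
Step 3 — Convert to polar: |V_total| = 319.8 V, ∠V_total = -19.7°.

V_total = 319.8∠-19.7° V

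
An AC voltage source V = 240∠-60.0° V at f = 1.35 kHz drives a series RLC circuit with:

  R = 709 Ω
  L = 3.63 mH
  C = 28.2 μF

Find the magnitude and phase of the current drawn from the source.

Step 1 — Angular frequency: ω = 2π·f = 2π·1350 = 8482 rad/s.
Step 2 — Component impedances:
  R: Z = R = 709 Ω
  L: Z = jωL = j·8482·0.00363 = 0 + j30.79 Ω
  C: Z = 1/(jωC) = -j/(ω·C) = 0 - j4.181 Ω
Step 3 — Series combination: Z_total = R + L + C = 709 + j26.61 Ω = 709.5∠2.1° Ω.
Step 4 — Source phasor: V = 240∠-60.0° V = 120 - j207.8 V.
Step 5 — Ohm's law: I = V / Z_total = (120 - j207.8) / (709 + j26.61) = 0.158 - j0.2991 A.
Step 6 — Convert to polar: |I| = 0.3383 A, ∠I = -62.1°.

I = 0.3383∠-62.1° A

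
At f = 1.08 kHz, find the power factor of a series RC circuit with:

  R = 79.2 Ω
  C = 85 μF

Step 1 — Angular frequency: ω = 2π·f = 2π·1080 = 6786 rad/s.
Step 2 — Component impedances:
  R: Z = R = 79.2 Ω
  C: Z = 1/(jωC) = -j/(ω·C) = 0 - j1.734 Ω
Step 3 — Series combination: Z_total = R + C = 79.2 - j1.734 Ω = 79.22∠-1.3° Ω.
Step 4 — Power factor: PF = cos(φ) = Re(Z)/|Z| = 79.2/79.219 = 0.9998.
Step 5 — Type: Im(Z) = -1.734 ⇒ leading (phase φ = -1.3°).

PF = 0.9998 (leading, φ = -1.3°)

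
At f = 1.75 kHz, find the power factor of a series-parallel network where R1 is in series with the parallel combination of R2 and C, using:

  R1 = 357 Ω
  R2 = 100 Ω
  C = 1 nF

Step 1 — Angular frequency: ω = 2π·f = 2π·1750 = 1.1e+04 rad/s.
Step 2 — Component impedances:
  R1: Z = R = 357 Ω
  R2: Z = R = 100 Ω
  C: Z = 1/(jωC) = -j/(ω·C) = 0 - j9.095e+04 Ω
Step 3 — Parallel branch: R2 || C = 1/(1/R2 + 1/C) = 100 - j0.11 Ω.
Step 4 — Series with R1: Z_total = R1 + (R2 || C) = 457 - j0.11 Ω = 457∠-0.0° Ω.
Step 5 — Power factor: PF = cos(φ) = Re(Z)/|Z| = 457/457 = 1.
Step 6 — Type: Im(Z) = -0.11 ⇒ leading (phase φ = -0.0°).

PF = 1 (leading, φ = -0.0°)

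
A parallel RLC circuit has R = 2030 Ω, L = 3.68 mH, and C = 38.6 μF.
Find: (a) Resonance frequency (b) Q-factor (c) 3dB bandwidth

Step 1 — Resonance: ω₀ = 1/√(LC) = 1/√(0.00368·3.86e-05) = 2653 rad/s.
Step 2 — f₀ = ω₀/(2π) = 422.3 Hz.
Step 3 — Parallel Q: Q = R/(ω₀L) = 2030/(2653·0.00368) = 207.9.
Step 4 — Bandwidth: Δω = ω₀/Q = 12.76 rad/s; BW = Δω/(2π) = 2.031 Hz.

(a) f₀ = 422.3 Hz  (b) Q = 207.9  (c) BW = 2.031 Hz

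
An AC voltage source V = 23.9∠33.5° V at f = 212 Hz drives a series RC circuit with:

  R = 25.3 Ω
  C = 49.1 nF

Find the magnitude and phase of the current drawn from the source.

Step 1 — Angular frequency: ω = 2π·f = 2π·212 = 1332 rad/s.
Step 2 — Component impedances:
  R: Z = R = 25.3 Ω
  C: Z = 1/(jωC) = -j/(ω·C) = 0 - j1.529e+04 Ω
Step 3 — Series combination: Z_total = R + C = 25.3 - j1.529e+04 Ω = 1.529e+04∠-89.9° Ω.
Step 4 — Source phasor: V = 23.9∠33.5° V = 19.93 + j13.19 V.
Step 5 — Ohm's law: I = V / Z_total = (19.93 + j13.19) / (25.3 - j1.529e+04) = -0.0008606 + j0.001305 A.
Step 6 — Convert to polar: |I| = 0.001563 A, ∠I = 123.4°.

I = 0.001563∠123.4° A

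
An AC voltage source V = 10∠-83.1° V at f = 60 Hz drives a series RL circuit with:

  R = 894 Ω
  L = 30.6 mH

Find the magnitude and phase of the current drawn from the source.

Step 1 — Angular frequency: ω = 2π·f = 2π·60 = 377 rad/s.
Step 2 — Component impedances:
  R: Z = R = 894 Ω
  L: Z = jωL = j·377·0.0306 = 0 + j11.54 Ω
Step 3 — Series combination: Z_total = R + L = 894 + j11.54 Ω = 894.1∠0.7° Ω.
Step 4 — Source phasor: V = 10∠-83.1° V = 1.201 - j9.928 V.
Step 5 — Ohm's law: I = V / Z_total = (1.201 - j9.928) / (894 + j11.54) = 0.0012 - j0.01112 A.
Step 6 — Convert to polar: |I| = 0.01118 A, ∠I = -83.8°.

I = 0.01118∠-83.8° A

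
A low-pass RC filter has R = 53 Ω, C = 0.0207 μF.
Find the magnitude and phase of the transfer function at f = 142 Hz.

Step 1 — Angular frequency: ω = 2π·142 = 892.2 rad/s.
Step 2 — Transfer function: H(jω) = 1/(1 + jωRC).
Step 3 — Denominator: 1 + jωRC = 1 + j·892.2·53·2.07e-08 = 1 + j0.0009788.
Step 4 — H = 1 - j0.0009788.
Step 5 — Magnitude: |H| = 1 (-0.0 dB); phase: φ = -0.1°.

|H| = 1 (-0.0 dB), φ = -0.1°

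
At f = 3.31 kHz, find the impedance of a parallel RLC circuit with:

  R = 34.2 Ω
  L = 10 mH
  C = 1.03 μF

Step 1 — Angular frequency: ω = 2π·f = 2π·3310 = 2.08e+04 rad/s.
Step 2 — Component impedances:
  R: Z = R = 34.2 Ω
  L: Z = jωL = j·2.08e+04·0.01 = 0 + j208 Ω
  C: Z = 1/(jωC) = -j/(ω·C) = 0 - j46.68 Ω
Step 3 — Parallel combination: 1/Z_total = 1/R + 1/L + 1/C; Z_total = 25.85 - j14.69 Ω = 29.74∠-29.6° Ω.

Z = 25.85 - j14.69 Ω = 29.74∠-29.6° Ω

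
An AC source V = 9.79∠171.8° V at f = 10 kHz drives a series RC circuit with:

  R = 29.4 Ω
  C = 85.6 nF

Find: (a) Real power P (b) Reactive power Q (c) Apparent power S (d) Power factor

Step 1 — Angular frequency: ω = 2π·f = 2π·1e+04 = 6.283e+04 rad/s.
Step 2 — Component impedances:
  R: Z = R = 29.4 Ω
  C: Z = 1/(jωC) = -j/(ω·C) = 0 - j185.9 Ω
Step 3 — Series combination: Z_total = R + C = 29.4 - j185.9 Ω = 188.2∠-81.0° Ω.
Step 4 — Source phasor: V = 9.79∠171.8° V = -9.69 + j1.396 V.
Step 5 — Current: I = V / Z = -0.01537 - j0.04969 A = 0.05201∠-107.2° A.
Step 6 — Complex power: S = V·I* = 0.07952 - j0.5029 VA.
Step 7 — Real power: P = Re(S) = 0.07952 W.
Step 8 — Reactive power: Q = Im(S) = -0.5029 VAR.
Step 9 — Apparent power: |S| = 0.5092 VA.
Step 10 — Power factor: PF = P/|S| = 0.1562 (leading).

(a) P = 0.07952 W  (b) Q = -0.5029 VAR  (c) S = 0.5092 VA  (d) PF = 0.1562 (leading)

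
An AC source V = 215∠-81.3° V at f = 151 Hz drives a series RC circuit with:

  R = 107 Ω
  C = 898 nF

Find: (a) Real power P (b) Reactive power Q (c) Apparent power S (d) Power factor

Step 1 — Angular frequency: ω = 2π·f = 2π·151 = 948.8 rad/s.
Step 2 — Component impedances:
  R: Z = R = 107 Ω
  C: Z = 1/(jωC) = -j/(ω·C) = 0 - j1174 Ω
Step 3 — Series combination: Z_total = R + C = 107 - j1174 Ω = 1179∠-84.8° Ω.
Step 4 — Source phasor: V = 215∠-81.3° V = 32.52 - j212.5 V.
Step 5 — Current: I = V / Z = 0.1821 + j0.01111 A = 0.1824∠3.5° A.
Step 6 — Complex power: S = V·I* = 3.561 - j39.06 VA.
Step 7 — Real power: P = Re(S) = 3.561 W.
Step 8 — Reactive power: Q = Im(S) = -39.06 VAR.
Step 9 — Apparent power: |S| = 39.22 VA.
Step 10 — Power factor: PF = P/|S| = 0.09079 (leading).

(a) P = 3.561 W  (b) Q = -39.06 VAR  (c) S = 39.22 VA  (d) PF = 0.09079 (leading)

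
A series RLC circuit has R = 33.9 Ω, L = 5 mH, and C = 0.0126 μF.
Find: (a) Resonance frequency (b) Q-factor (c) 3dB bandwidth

Step 1 — Resonance condition Im(Z)=0 gives ω₀ = 1/√(LC).
Step 2 — ω₀ = 1/√(0.005·1.26e-08) = 1.26e+05 rad/s.
Step 3 — f₀ = ω₀/(2π) = 2.005e+04 Hz.
Step 4 — Series Q: Q = ω₀L/R = 1.26e+05·0.005/33.9 = 18.58.
Step 5 — 3dB bandwidth: Δω = ω₀/Q = 6780 rad/s; BW = Δω/(2π) = 1079 Hz.

(a) f₀ = 2.005e+04 Hz  (b) Q = 18.58  (c) BW = 1079 Hz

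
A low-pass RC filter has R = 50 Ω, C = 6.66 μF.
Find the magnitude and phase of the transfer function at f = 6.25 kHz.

Step 1 — Angular frequency: ω = 2π·6250 = 3.927e+04 rad/s.
Step 2 — Transfer function: H(jω) = 1/(1 + jωRC).
Step 3 — Denominator: 1 + jωRC = 1 + j·3.927e+04·50·6.66e-06 = 1 + j13.08.
Step 4 — H = 0.005814 - j0.07603.
Step 5 — Magnitude: |H| = 0.07625 (-22.4 dB); phase: φ = -85.6°.

|H| = 0.07625 (-22.4 dB), φ = -85.6°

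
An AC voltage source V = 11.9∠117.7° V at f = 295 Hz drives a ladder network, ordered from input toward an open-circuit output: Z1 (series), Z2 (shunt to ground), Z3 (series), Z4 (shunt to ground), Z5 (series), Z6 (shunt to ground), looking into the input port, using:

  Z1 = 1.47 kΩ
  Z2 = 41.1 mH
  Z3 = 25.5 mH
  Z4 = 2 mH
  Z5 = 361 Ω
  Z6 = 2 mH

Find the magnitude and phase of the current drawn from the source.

Step 1 — Angular frequency: ω = 2π·f = 2π·295 = 1854 rad/s.
Step 2 — Component impedances:
  Z1: Z = R = 1470 Ω
  Z2: Z = jωL = j·1854·0.0411 = 0 + j76.18 Ω
  Z3: Z = jωL = j·1854·0.0255 = 0 + j47.27 Ω
  Z4: Z = jωL = j·1854·0.002 = 0 + j3.707 Ω
  Z5: Z = R = 361 Ω
  Z6: Z = jωL = j·1854·0.002 = 0 + j3.707 Ω
Step 3 — Ladder network (open output): work backward from the far end, alternating series and parallel combinations. Z_in = 1470 + j30.54 Ω = 1470∠1.2° Ω.
Step 4 — Source phasor: V = 11.9∠117.7° V = -5.532 + j10.54 V.
Step 5 — Ohm's law: I = V / Z_total = (-5.532 + j10.54) / (1470 + j30.54) = -0.003613 + j0.007242 A.
Step 6 — Convert to polar: |I| = 0.008093 A, ∠I = 116.5°.

I = 0.008093∠116.5° A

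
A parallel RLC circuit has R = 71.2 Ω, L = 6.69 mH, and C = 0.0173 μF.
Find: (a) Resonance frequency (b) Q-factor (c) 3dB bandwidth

Step 1 — Resonance: ω₀ = 1/√(LC) = 1/√(0.00669·1.73e-08) = 9.295e+04 rad/s.
Step 2 — f₀ = ω₀/(2π) = 1.479e+04 Hz.
Step 3 — Parallel Q: Q = R/(ω₀L) = 71.2/(9.295e+04·0.00669) = 0.1145.
Step 4 — Bandwidth: Δω = ω₀/Q = 8.118e+05 rad/s; BW = Δω/(2π) = 1.292e+05 Hz.

(a) f₀ = 1.479e+04 Hz  (b) Q = 0.1145  (c) BW = 1.292e+05 Hz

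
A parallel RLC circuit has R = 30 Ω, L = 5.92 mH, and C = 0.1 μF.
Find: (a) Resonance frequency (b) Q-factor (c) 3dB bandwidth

Step 1 — Resonance: ω₀ = 1/√(LC) = 1/√(0.00592·1e-07) = 4.11e+04 rad/s.
Step 2 — f₀ = ω₀/(2π) = 6541 Hz.
Step 3 — Parallel Q: Q = R/(ω₀L) = 30/(4.11e+04·0.00592) = 0.1233.
Step 4 — Bandwidth: Δω = ω₀/Q = 3.333e+05 rad/s; BW = Δω/(2π) = 5.305e+04 Hz.

(a) f₀ = 6541 Hz  (b) Q = 0.1233  (c) BW = 5.305e+04 Hz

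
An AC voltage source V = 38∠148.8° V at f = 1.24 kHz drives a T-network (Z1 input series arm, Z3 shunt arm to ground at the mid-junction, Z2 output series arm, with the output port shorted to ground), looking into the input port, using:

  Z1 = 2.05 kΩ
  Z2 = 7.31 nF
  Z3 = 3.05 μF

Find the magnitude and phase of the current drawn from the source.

Step 1 — Angular frequency: ω = 2π·f = 2π·1240 = 7791 rad/s.
Step 2 — Component impedances:
  Z1: Z = R = 2050 Ω
  Z2: Z = 1/(jωC) = -j/(ω·C) = 0 - j1.756e+04 Ω
  Z3: Z = 1/(jωC) = -j/(ω·C) = 0 - j42.08 Ω
Step 3 — With the output port shorted to ground, the output series arm Z2 runs from the junction to ground; the shunt arm Z3 also runs from the junction to ground. They appear in parallel: Z3 || Z2 = 0 - j41.98 Ω.
Step 4 — Series with input arm Z1: Z_in = Z1 + (Z3 || Z2) = 2050 - j41.98 Ω = 2050∠-1.2° Ω.
Step 5 — Source phasor: V = 38∠148.8° V = -32.5 + j19.69 V.
Step 6 — Ohm's law: I = V / Z_total = (-32.5 + j19.69) / (2050 - j41.98) = -0.01605 + j0.009274 A.
Step 7 — Convert to polar: |I| = 0.01853 A, ∠I = 150.0°.

I = 0.01853∠150.0° A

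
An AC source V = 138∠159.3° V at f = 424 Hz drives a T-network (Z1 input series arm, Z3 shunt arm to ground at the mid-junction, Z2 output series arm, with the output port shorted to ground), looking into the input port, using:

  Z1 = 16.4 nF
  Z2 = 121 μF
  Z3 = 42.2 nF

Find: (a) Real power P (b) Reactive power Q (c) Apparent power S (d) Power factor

Step 1 — Angular frequency: ω = 2π·f = 2π·424 = 2664 rad/s.
Step 2 — Component impedances:
  Z1: Z = 1/(jωC) = -j/(ω·C) = 0 - j2.289e+04 Ω
  Z2: Z = 1/(jωC) = -j/(ω·C) = 0 - j3.102 Ω
  Z3: Z = 1/(jωC) = -j/(ω·C) = 0 - j8895 Ω
Step 3 — With the output port shorted to ground, the output series arm Z2 runs from the junction to ground; the shunt arm Z3 also runs from the junction to ground. They appear in parallel: Z3 || Z2 = 0 - j3.101 Ω.
Step 4 — Series with input arm Z1: Z_in = Z1 + (Z3 || Z2) = 0 - j2.289e+04 Ω = 2.289e+04∠-90.0° Ω.
Step 5 — Source phasor: V = 138∠159.3° V = -129.1 + j48.78 V.
Step 6 — Current: I = V / Z = -0.002131 - j0.005639 A = 0.006029∠-110.7° A.
Step 7 — Complex power: S = V·I* = 0 - j0.8319 VA.
Step 8 — Real power: P = Re(S) = 0 W.
Step 9 — Reactive power: Q = Im(S) = -0.8319 VAR.
Step 10 — Apparent power: |S| = 0.8319 VA.
Step 11 — Power factor: PF = P/|S| = 0 (leading).

(a) P = 0 W  (b) Q = -0.8319 VAR  (c) S = 0.8319 VA  (d) PF = 0 (leading)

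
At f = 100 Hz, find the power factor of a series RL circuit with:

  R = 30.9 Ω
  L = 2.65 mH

Step 1 — Angular frequency: ω = 2π·f = 2π·100 = 628.3 rad/s.
Step 2 — Component impedances:
  R: Z = R = 30.9 Ω
  L: Z = jωL = j·628.3·0.00265 = 0 + j1.665 Ω
Step 3 — Series combination: Z_total = R + L = 30.9 + j1.665 Ω = 30.94∠3.1° Ω.
Step 4 — Power factor: PF = cos(φ) = Re(Z)/|Z| = 30.9/30.9448 = 0.9986.
Step 5 — Type: Im(Z) = 1.665 ⇒ lagging (phase φ = 3.1°).

PF = 0.9986 (lagging, φ = 3.1°)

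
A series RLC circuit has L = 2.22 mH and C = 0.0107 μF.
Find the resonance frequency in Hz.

Step 1 — Resonance condition Im(Z)=0 gives ω₀ = 1/√(LC).
Step 2 — ω₀ = 1/√(0.00222·1.07e-08) = 2.052e+05 rad/s.
Step 3 — f₀ = ω₀/(2π) = 3.266e+04 Hz.

f₀ = 3.266e+04 Hz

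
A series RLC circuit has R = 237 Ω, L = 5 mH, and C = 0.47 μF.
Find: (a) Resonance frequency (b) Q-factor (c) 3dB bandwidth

Step 1 — Resonance condition Im(Z)=0 gives ω₀ = 1/√(LC).
Step 2 — ω₀ = 1/√(0.005·4.7e-07) = 2.063e+04 rad/s.
Step 3 — f₀ = ω₀/(2π) = 3283 Hz.
Step 4 — Series Q: Q = ω₀L/R = 2.063e+04·0.005/237 = 0.4352.
Step 5 — 3dB bandwidth: Δω = ω₀/Q = 4.74e+04 rad/s; BW = Δω/(2π) = 7544 Hz.

(a) f₀ = 3283 Hz  (b) Q = 0.4352  (c) BW = 7544 Hz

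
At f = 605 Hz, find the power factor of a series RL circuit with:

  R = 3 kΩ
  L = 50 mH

Step 1 — Angular frequency: ω = 2π·f = 2π·605 = 3801 rad/s.
Step 2 — Component impedances:
  R: Z = R = 3000 Ω
  L: Z = jωL = j·3801·0.05 = 0 + j190.1 Ω
Step 3 — Series combination: Z_total = R + L = 3000 + j190.1 Ω = 3006∠3.6° Ω.
Step 4 — Power factor: PF = cos(φ) = Re(Z)/|Z| = 3000/3006 = 0.998.
Step 5 — Type: Im(Z) = 190.1 ⇒ lagging (phase φ = 3.6°).

PF = 0.998 (lagging, φ = 3.6°)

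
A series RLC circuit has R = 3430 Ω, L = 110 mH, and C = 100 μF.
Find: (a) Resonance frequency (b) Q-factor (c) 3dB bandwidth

Step 1 — Resonance condition Im(Z)=0 gives ω₀ = 1/√(LC).
Step 2 — ω₀ = 1/√(0.11·0.0001) = 301.5 rad/s.
Step 3 — f₀ = ω₀/(2π) = 47.99 Hz.
Step 4 — Series Q: Q = ω₀L/R = 301.5·0.11/3430 = 0.009669.
Step 5 — 3dB bandwidth: Δω = ω₀/Q = 3.118e+04 rad/s; BW = Δω/(2π) = 4963 Hz.

(a) f₀ = 47.99 Hz  (b) Q = 0.009669  (c) BW = 4963 Hz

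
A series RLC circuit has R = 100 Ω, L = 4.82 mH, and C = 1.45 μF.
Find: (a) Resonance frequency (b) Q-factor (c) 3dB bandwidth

Step 1 — Resonance: ω₀ = 1/√(LC) = 1/√(0.00482·1.45e-06) = 1.196e+04 rad/s.
Step 2 — f₀ = ω₀/(2π) = 1904 Hz.
Step 3 — Series Q: Q = ω₀L/R = 1.196e+04·0.00482/100 = 0.5766.
Step 4 — Bandwidth: Δω = ω₀/Q = 2.075e+04 rad/s; BW = Δω/(2π) = 3302 Hz.

(a) f₀ = 1904 Hz  (b) Q = 0.5766  (c) BW = 3302 Hz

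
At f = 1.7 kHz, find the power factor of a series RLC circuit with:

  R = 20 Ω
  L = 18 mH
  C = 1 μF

Step 1 — Angular frequency: ω = 2π·f = 2π·1700 = 1.068e+04 rad/s.
Step 2 — Component impedances:
  R: Z = R = 20 Ω
  L: Z = jωL = j·1.068e+04·0.018 = 0 + j192.3 Ω
  C: Z = 1/(jωC) = -j/(ω·C) = 0 - j93.62 Ω
Step 3 — Series combination: Z_total = R + L + C = 20 + j98.64 Ω = 100.7∠78.5° Ω.
Step 4 — Power factor: PF = cos(φ) = Re(Z)/|Z| = 20/100.65 = 0.1987.
Step 5 — Type: Im(Z) = 98.64 ⇒ lagging (phase φ = 78.5°).

PF = 0.1987 (lagging, φ = 78.5°)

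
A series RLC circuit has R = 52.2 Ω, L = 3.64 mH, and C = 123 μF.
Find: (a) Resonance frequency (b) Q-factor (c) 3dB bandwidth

Step 1 — Resonance: ω₀ = 1/√(LC) = 1/√(0.00364·0.000123) = 1495 rad/s.
Step 2 — f₀ = ω₀/(2π) = 237.9 Hz.
Step 3 — Series Q: Q = ω₀L/R = 1495·0.00364/52.2 = 0.1042.
Step 4 — Bandwidth: Δω = ω₀/Q = 1.434e+04 rad/s; BW = Δω/(2π) = 2282 Hz.

(a) f₀ = 237.9 Hz  (b) Q = 0.1042  (c) BW = 2282 Hz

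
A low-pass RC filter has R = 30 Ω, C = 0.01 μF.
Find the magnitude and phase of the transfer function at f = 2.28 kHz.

Step 1 — Angular frequency: ω = 2π·2280 = 1.433e+04 rad/s.
Step 2 — Transfer function: H(jω) = 1/(1 + jωRC).
Step 3 — Denominator: 1 + jωRC = 1 + j·1.433e+04·30·1e-08 = 1 + j0.004298.
Step 4 — H = 1 - j0.004298.
Step 5 — Magnitude: |H| = 1 (-0.0 dB); phase: φ = -0.2°.

|H| = 1 (-0.0 dB), φ = -0.2°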